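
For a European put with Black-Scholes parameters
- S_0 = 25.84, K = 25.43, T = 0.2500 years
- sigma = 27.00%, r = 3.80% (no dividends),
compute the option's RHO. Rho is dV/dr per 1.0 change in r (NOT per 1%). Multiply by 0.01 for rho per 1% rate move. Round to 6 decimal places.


d1 = 0.2563451813; d2 = 0.1213451813
phi(d1) = 0.3860474617; exp(-qT) = 1.0000000000; exp(-rT) = 0.9905449824
N(-d2) = 0.4517088174
Rho = -K*T*exp(-rT)*N(-d2) = -25.4300 * 0.2500 * 0.9905449824 * 0.4517088174 = -2.844586

Answer: Rho = -2.844586


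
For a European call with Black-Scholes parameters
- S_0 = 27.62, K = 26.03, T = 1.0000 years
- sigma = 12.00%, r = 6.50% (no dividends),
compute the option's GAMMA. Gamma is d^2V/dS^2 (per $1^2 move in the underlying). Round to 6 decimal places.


Answer: Gamma = 0.066036

Derivation:
d1 = 1.0957535748; d2 = 0.9757535748
phi(d1) = 0.2188701863; exp(-qT) = 1.0000000000; exp(-rT) = 0.9370674634
Gamma = exp(-qT) * phi(d1) / (S * sigma * sqrt(T)) = 1.0000000000 * 0.2188701863 / (27.6200 * 0.1200 * 1.0000000000) = 0.066036


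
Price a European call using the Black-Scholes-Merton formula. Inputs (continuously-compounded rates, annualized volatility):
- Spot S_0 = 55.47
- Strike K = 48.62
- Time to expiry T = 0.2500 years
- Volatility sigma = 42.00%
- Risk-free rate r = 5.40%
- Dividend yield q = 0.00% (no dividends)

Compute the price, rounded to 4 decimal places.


d1 = (ln(S/K) + (r - q + 0.5*sigma^2) * T) / (sigma * sqrt(T)) = 0.79693983
d2 = d1 - sigma * sqrt(T) = 0.58693983
exp(-rT) = 0.98659072; exp(-qT) = 1.00000000
C = S_0 * exp(-qT) * N(d1) - K * exp(-rT) * N(d2)
N(d1) = 0.78725701; N(d2) = 0.72137794
C = 55.4700 * 1.00000000 * 0.78725701 - 48.6200 * 0.98659072 * 0.72137794 = 9.0661

Answer: Price = 9.0661


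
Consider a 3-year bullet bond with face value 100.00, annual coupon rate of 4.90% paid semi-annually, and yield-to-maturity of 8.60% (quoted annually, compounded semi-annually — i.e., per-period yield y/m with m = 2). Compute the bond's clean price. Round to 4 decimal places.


Answer: Price = 90.3960

Derivation:
Coupon per period c = face * coupon_rate / m = 2.450000
Periods per year m = 2; per-period yield y/m = 0.043000
Number of cashflows N = 6
Cashflows (t years, CF_t, discount factor 1/(1+y/m)^(m*t), PV):
  t = 0.5000: CF_t = 2.450000, DF = 0.958773, PV = 2.348993
  t = 1.0000: CF_t = 2.450000, DF = 0.919245, PV = 2.252151
  t = 1.5000: CF_t = 2.450000, DF = 0.881347, PV = 2.159301
  t = 2.0000: CF_t = 2.450000, DF = 0.845012, PV = 2.070279
  t = 2.5000: CF_t = 2.450000, DF = 0.810174, PV = 1.984927
  t = 3.0000: CF_t = 102.450000, DF = 0.776773, PV = 79.580399
Price P = sum_t PV_t = 90.396050


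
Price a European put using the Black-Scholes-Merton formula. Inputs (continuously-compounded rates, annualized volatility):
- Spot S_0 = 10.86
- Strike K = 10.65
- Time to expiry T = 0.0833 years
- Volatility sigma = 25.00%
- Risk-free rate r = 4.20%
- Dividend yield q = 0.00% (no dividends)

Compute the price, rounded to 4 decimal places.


Answer: Price = 0.2010

Derivation:
d1 = (ln(S/K) + (r - q + 0.5*sigma^2) * T) / (sigma * sqrt(T)) = 0.35518507
d2 = d1 - sigma * sqrt(T) = 0.28303072
exp(-rT) = 0.99650751; exp(-qT) = 1.00000000
P = K * exp(-rT) * N(-d2) - S_0 * exp(-qT) * N(-d1)
N(-d1) = 0.36122547; N(-d2) = 0.38857664
P = 10.6500 * 0.99650751 * 0.38857664 - 10.8600 * 1.00000000 * 0.36122547 = 0.2010


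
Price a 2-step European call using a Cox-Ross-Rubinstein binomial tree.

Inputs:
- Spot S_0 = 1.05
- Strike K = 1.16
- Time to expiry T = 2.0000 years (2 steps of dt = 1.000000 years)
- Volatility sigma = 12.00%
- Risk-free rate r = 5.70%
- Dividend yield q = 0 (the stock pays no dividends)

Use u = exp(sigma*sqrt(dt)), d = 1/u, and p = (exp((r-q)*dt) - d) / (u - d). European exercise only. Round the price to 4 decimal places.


Answer: Price = V(0,0) = 0.0795

Derivation:
dt = T/N = 1.000000
u = exp(sigma*sqrt(dt)) = 1.127497; d = 1/u = 0.886920
p = (exp((r-q)*dt) - d) / (u - d) = 0.713850
Discount per step: exp(-r*dt) = 0.944594
Stock lattice S(k, i) with i counting down-moves:
  k=0: S(0,0) = 1.0500
  k=1: S(1,0) = 1.1839; S(1,1) = 0.9313
  k=2: S(2,0) = 1.3348; S(2,1) = 1.0500; S(2,2) = 0.8260
Terminal payoffs V(N, i) = max(S_T - K, 0):
  V(2,0) = 0.174812; V(2,1) = 0.000000; V(2,2) = 0.000000
Backward induction: V(k, i) = exp(-r*dt) * [p * V(k+1, i) + (1-p) * V(k+1, i+1)].
  V(1,0) = exp(-r*dt) * [p*0.174812 + (1-p)*0.000000] = 0.117875
  V(1,1) = exp(-r*dt) * [p*0.000000 + (1-p)*0.000000] = 0.000000
  V(0,0) = exp(-r*dt) * [p*0.117875 + (1-p)*0.000000] = 0.079483


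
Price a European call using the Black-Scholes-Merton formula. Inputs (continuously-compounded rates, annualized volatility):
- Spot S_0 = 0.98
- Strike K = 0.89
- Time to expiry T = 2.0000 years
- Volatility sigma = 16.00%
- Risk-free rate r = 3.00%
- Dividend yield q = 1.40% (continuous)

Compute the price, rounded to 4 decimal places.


d1 = (ln(S/K) + (r - q + 0.5*sigma^2) * T) / (sigma * sqrt(T)) = 0.68028582
d2 = d1 - sigma * sqrt(T) = 0.45401165
exp(-rT) = 0.94176453; exp(-qT) = 0.97238837
C = S_0 * exp(-qT) * N(d1) - K * exp(-rT) * N(d2)
N(d1) = 0.75183825; N(d2) = 0.67508978
C = 0.9800 * 0.97238837 * 0.75183825 - 0.8900 * 0.94176453 * 0.67508978 = 0.1506

Answer: Price = 0.1506


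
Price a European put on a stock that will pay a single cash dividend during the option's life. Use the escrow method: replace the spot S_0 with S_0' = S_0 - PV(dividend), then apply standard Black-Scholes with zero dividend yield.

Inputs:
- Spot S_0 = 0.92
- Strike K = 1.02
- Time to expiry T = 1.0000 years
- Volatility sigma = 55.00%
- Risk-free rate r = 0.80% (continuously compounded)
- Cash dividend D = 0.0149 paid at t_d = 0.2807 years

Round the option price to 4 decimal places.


Answer: Price = 0.2652

Derivation:
PV(D) = D * exp(-r * t_d) = 0.0149 * 0.99775692 = 0.01486658
S_0' = S_0 - PV(D) = 0.9200 - 0.01486658 = 0.90513342
d1 = (ln(S_0'/K) + (r + sigma^2/2)*T) / (sigma*sqrt(T)) = 0.07231719
d2 = d1 - sigma*sqrt(T) = -0.47768281
exp(-rT) = 0.99203191
N(-d1) = 0.47117474; N(-d2) = 0.68356201
P = K * exp(-rT) * N(-d2) - S_0' * N(-d1) = 1.0200 * 0.99203191 * 0.68356201 - 0.90513342 * 0.47117474 = 0.2652


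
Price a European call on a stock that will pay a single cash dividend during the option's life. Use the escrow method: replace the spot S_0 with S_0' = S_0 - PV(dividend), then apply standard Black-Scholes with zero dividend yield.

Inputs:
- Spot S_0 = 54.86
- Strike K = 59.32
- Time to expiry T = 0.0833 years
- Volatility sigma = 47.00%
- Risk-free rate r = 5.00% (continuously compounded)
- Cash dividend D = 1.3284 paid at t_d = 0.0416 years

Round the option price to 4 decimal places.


PV(D) = D * exp(-r * t_d) = 1.3284 * 0.99792216 = 1.32563980
S_0' = S_0 - PV(D) = 54.8600 - 1.32563980 = 53.53436020
d1 = (ln(S_0'/K) + (r + sigma^2/2)*T) / (sigma*sqrt(T)) = -0.65799648
d2 = d1 - sigma*sqrt(T) = -0.79364666
exp(-rT) = 0.99584366
N(d1) = 0.25527020; N(d2) = 0.21370058
C = S_0' * N(d1) - K * exp(-rT) * N(d2) = 53.53436020 * 0.25527020 - 59.3200 * 0.99584366 * 0.21370058 = 1.0417

Answer: Price = 1.0417


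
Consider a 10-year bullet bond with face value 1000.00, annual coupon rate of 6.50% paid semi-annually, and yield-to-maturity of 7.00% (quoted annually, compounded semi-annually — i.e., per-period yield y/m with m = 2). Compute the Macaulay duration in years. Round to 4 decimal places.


Coupon per period c = face * coupon_rate / m = 32.500000
Periods per year m = 2; per-period yield y/m = 0.035000
Number of cashflows N = 20
Cashflows (t years, CF_t, discount factor 1/(1+y/m)^(m*t), PV):
  t = 0.5000: CF_t = 32.500000, DF = 0.966184, PV = 31.400966
  t = 1.0000: CF_t = 32.500000, DF = 0.933511, PV = 30.339098
  t = 1.5000: CF_t = 32.500000, DF = 0.901943, PV = 29.313138
  t = 2.0000: CF_t = 32.500000, DF = 0.871442, PV = 28.321872
  t = 2.5000: CF_t = 32.500000, DF = 0.841973, PV = 27.364128
  t = 3.0000: CF_t = 32.500000, DF = 0.813501, PV = 26.438771
  t = 3.5000: CF_t = 32.500000, DF = 0.785991, PV = 25.544706
  t = 4.0000: CF_t = 32.500000, DF = 0.759412, PV = 24.680876
  t = 4.5000: CF_t = 32.500000, DF = 0.733731, PV = 23.846257
  t = 5.0000: CF_t = 32.500000, DF = 0.708919, PV = 23.039861
  t = 5.5000: CF_t = 32.500000, DF = 0.684946, PV = 22.260736
  t = 6.0000: CF_t = 32.500000, DF = 0.661783, PV = 21.507957
  t = 6.5000: CF_t = 32.500000, DF = 0.639404, PV = 20.780635
  t = 7.0000: CF_t = 32.500000, DF = 0.617782, PV = 20.077908
  t = 7.5000: CF_t = 32.500000, DF = 0.596891, PV = 19.398945
  t = 8.0000: CF_t = 32.500000, DF = 0.576706, PV = 18.742942
  t = 8.5000: CF_t = 32.500000, DF = 0.557204, PV = 18.109123
  t = 9.0000: CF_t = 32.500000, DF = 0.538361, PV = 17.496737
  t = 9.5000: CF_t = 32.500000, DF = 0.520156, PV = 16.905060
  t = 10.0000: CF_t = 1032.500000, DF = 0.502566, PV = 518.899276
Price P = sum_t PV_t = 964.468992
Macaulay numerator sum_t t * PV_t:
  t * PV_t at t = 0.5000: 15.700483
  t * PV_t at t = 1.0000: 30.339098
  t * PV_t at t = 1.5000: 43.969707
  t * PV_t at t = 2.0000: 56.643745
  t * PV_t at t = 2.5000: 68.410320
  t * PV_t at t = 3.0000: 79.316313
  t * PV_t at t = 3.5000: 89.406472
  t * PV_t at t = 4.0000: 98.723502
  t * PV_t at t = 4.5000: 107.308155
  t * PV_t at t = 5.0000: 115.199307
  t * PV_t at t = 5.5000: 122.434046
  t * PV_t at t = 6.0000: 129.047743
  t * PV_t at t = 6.5000: 135.074127
  t * PV_t at t = 7.0000: 140.545357
  t * PV_t at t = 7.5000: 145.492088
  t * PV_t at t = 8.0000: 149.943537
  t * PV_t at t = 8.5000: 153.927544
  t * PV_t at t = 9.0000: 157.470633
  t * PV_t at t = 9.5000: 160.598069
  t * PV_t at t = 10.0000: 5188.992757
Macaulay duration D = (sum_t t * PV_t) / P = 7188.543004 / 964.468992 = 7.453369

Answer: Macaulay duration = 7.4534 years


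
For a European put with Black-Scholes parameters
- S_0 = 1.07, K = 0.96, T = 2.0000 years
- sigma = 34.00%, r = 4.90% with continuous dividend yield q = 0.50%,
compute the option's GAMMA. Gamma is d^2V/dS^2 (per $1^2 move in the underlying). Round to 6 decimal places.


Answer: Gamma = 0.621892

Derivation:
d1 = 0.6490421733; d2 = 0.1682095621
phi(d1) = 0.3231733525; exp(-qT) = 0.9900498337; exp(-rT) = 0.9066489038
Gamma = exp(-qT) * phi(d1) / (S * sigma * sqrt(T)) = 0.9900498337 * 0.3231733525 / (1.0700 * 0.3400 * 1.4142135624) = 0.621892


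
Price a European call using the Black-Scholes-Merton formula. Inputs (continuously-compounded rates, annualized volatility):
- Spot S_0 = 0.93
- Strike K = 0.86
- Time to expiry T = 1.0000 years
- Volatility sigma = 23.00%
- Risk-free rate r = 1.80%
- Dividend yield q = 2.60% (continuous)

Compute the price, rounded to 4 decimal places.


d1 = (ln(S/K) + (r - q + 0.5*sigma^2) * T) / (sigma * sqrt(T)) = 0.42044433
d2 = d1 - sigma * sqrt(T) = 0.19044433
exp(-rT) = 0.98216103; exp(-qT) = 0.97433509
C = S_0 * exp(-qT) * N(d1) - K * exp(-rT) * N(d2)
N(d1) = 0.66291956; N(d2) = 0.57551952
C = 0.9300 * 0.97433509 * 0.66291956 - 0.8600 * 0.98216103 * 0.57551952 = 0.1146

Answer: Price = 0.1146


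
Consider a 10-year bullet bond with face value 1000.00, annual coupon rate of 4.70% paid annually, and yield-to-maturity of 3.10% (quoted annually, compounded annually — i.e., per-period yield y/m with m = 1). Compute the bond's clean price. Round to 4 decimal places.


Answer: Price = 1135.7894

Derivation:
Coupon per period c = face * coupon_rate / m = 47.000000
Periods per year m = 1; per-period yield y/m = 0.031000
Number of cashflows N = 10
Cashflows (t years, CF_t, discount factor 1/(1+y/m)^(m*t), PV):
  t = 1.0000: CF_t = 47.000000, DF = 0.969932, PV = 45.586809
  t = 2.0000: CF_t = 47.000000, DF = 0.940768, PV = 44.216110
  t = 3.0000: CF_t = 47.000000, DF = 0.912481, PV = 42.886624
  t = 4.0000: CF_t = 47.000000, DF = 0.885045, PV = 41.597114
  t = 5.0000: CF_t = 47.000000, DF = 0.858434, PV = 40.346376
  t = 6.0000: CF_t = 47.000000, DF = 0.832622, PV = 39.133245
  t = 7.0000: CF_t = 47.000000, DF = 0.807587, PV = 37.956591
  t = 8.0000: CF_t = 47.000000, DF = 0.783305, PV = 36.815316
  t = 9.0000: CF_t = 47.000000, DF = 0.759752, PV = 35.708357
  t = 10.0000: CF_t = 1047.000000, DF = 0.736908, PV = 771.542811
Price P = sum_t PV_t = 1135.789353


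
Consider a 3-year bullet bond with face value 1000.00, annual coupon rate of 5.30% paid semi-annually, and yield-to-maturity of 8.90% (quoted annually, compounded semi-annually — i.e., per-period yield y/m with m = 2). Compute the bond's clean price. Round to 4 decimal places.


Answer: Price = 907.0083

Derivation:
Coupon per period c = face * coupon_rate / m = 26.500000
Periods per year m = 2; per-period yield y/m = 0.044500
Number of cashflows N = 6
Cashflows (t years, CF_t, discount factor 1/(1+y/m)^(m*t), PV):
  t = 0.5000: CF_t = 26.500000, DF = 0.957396, PV = 25.370991
  t = 1.0000: CF_t = 26.500000, DF = 0.916607, PV = 24.290082
  t = 1.5000: CF_t = 26.500000, DF = 0.877556, PV = 23.255225
  t = 2.0000: CF_t = 26.500000, DF = 0.840168, PV = 22.264456
  t = 2.5000: CF_t = 26.500000, DF = 0.804374, PV = 21.315899
  t = 3.0000: CF_t = 1026.500000, DF = 0.770104, PV = 790.511674
Price P = sum_t PV_t = 907.008327


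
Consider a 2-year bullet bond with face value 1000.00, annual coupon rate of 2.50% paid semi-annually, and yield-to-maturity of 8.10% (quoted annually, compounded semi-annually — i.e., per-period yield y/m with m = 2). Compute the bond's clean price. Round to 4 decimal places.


Coupon per period c = face * coupon_rate / m = 12.500000
Periods per year m = 2; per-period yield y/m = 0.040500
Number of cashflows N = 4
Cashflows (t years, CF_t, discount factor 1/(1+y/m)^(m*t), PV):
  t = 0.5000: CF_t = 12.500000, DF = 0.961076, PV = 12.013455
  t = 1.0000: CF_t = 12.500000, DF = 0.923668, PV = 11.545848
  t = 1.5000: CF_t = 12.500000, DF = 0.887715, PV = 11.096442
  t = 2.0000: CF_t = 1012.500000, DF = 0.853162, PV = 863.826840
Price P = sum_t PV_t = 898.482585

Answer: Price = 898.4826


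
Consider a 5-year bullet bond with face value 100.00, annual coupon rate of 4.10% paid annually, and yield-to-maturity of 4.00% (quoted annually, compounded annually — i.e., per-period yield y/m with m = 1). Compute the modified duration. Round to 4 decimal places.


Answer: Modified duration = 4.4445

Derivation:
Coupon per period c = face * coupon_rate / m = 4.100000
Periods per year m = 1; per-period yield y/m = 0.040000
Number of cashflows N = 5
Cashflows (t years, CF_t, discount factor 1/(1+y/m)^(m*t), PV):
  t = 1.0000: CF_t = 4.100000, DF = 0.961538, PV = 3.942308
  t = 2.0000: CF_t = 4.100000, DF = 0.924556, PV = 3.790680
  t = 3.0000: CF_t = 4.100000, DF = 0.888996, PV = 3.644885
  t = 4.0000: CF_t = 4.100000, DF = 0.854804, PV = 3.504697
  t = 5.0000: CF_t = 104.100000, DF = 0.821927, PV = 85.562612
Price P = sum_t PV_t = 100.445182
First compute Macaulay numerator sum_t t * PV_t:
  t * PV_t at t = 1.0000: 3.942308
  t * PV_t at t = 2.0000: 7.581361
  t * PV_t at t = 3.0000: 10.934655
  t * PV_t at t = 4.0000: 14.018789
  t * PV_t at t = 5.0000: 427.813059
Macaulay duration D = 464.290172 / 100.445182 = 4.622324
Modified duration = D / (1 + y/m) = 4.622324 / (1 + 0.040000) = 4.444542


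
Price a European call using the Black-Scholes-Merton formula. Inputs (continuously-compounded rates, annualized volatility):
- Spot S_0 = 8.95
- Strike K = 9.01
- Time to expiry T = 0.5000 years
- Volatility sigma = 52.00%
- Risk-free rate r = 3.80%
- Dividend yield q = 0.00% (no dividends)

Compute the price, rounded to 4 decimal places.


Answer: Price = 1.3530

Derivation:
d1 = (ln(S/K) + (r - q + 0.5*sigma^2) * T) / (sigma * sqrt(T)) = 0.21734956
d2 = d1 - sigma * sqrt(T) = -0.15034597
exp(-rT) = 0.98117936; exp(-qT) = 1.00000000
C = S_0 * exp(-qT) * N(d1) - K * exp(-rT) * N(d2)
N(d1) = 0.58603203; N(d2) = 0.44024583
C = 8.9500 * 1.00000000 * 0.58603203 - 9.0100 * 0.98117936 * 0.44024583 = 1.3530


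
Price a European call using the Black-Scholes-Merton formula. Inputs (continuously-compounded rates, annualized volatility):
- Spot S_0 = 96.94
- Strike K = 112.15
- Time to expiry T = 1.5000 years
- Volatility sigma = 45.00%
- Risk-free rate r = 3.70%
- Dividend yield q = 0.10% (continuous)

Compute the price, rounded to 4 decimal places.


d1 = (ln(S/K) + (r - q + 0.5*sigma^2) * T) / (sigma * sqrt(T)) = 0.10910203
d2 = d1 - sigma * sqrt(T) = -0.44203316
exp(-rT) = 0.94601202; exp(-qT) = 0.99850112
C = S_0 * exp(-qT) * N(d1) - K * exp(-rT) * N(d2)
N(d1) = 0.54343922; N(d2) = 0.32923261
C = 96.9400 * 0.99850112 * 0.54343922 - 112.1500 * 0.94601202 * 0.32923261 = 17.6720

Answer: Price = 17.6720


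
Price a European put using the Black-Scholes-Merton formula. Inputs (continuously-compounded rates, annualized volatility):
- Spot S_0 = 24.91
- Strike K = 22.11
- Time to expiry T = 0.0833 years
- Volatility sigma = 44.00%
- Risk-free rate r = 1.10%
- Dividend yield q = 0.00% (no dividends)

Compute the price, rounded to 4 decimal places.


Answer: Price = 0.2743

Derivation:
d1 = (ln(S/K) + (r - q + 0.5*sigma^2) * T) / (sigma * sqrt(T)) = 1.00966537
d2 = d1 - sigma * sqrt(T) = 0.88267372
exp(-rT) = 0.99908412; exp(-qT) = 1.00000000
P = K * exp(-rT) * N(-d2) - S_0 * exp(-qT) * N(-d1)
N(-d1) = 0.15632782; N(-d2) = 0.18870629
P = 22.1100 * 0.99908412 * 0.18870629 - 24.9100 * 1.00000000 * 0.15632782 = 0.2743


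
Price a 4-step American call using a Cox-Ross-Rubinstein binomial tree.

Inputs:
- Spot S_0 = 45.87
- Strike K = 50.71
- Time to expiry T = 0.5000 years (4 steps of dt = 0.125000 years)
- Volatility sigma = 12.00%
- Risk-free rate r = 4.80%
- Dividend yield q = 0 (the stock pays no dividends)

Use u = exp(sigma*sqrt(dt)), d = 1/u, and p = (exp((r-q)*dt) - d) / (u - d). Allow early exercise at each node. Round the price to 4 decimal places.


Answer: Price = V(0,0) = 0.3506

Derivation:
dt = T/N = 0.125000
u = exp(sigma*sqrt(dt)) = 1.043339; d = 1/u = 0.958461
p = (exp((r-q)*dt) - d) / (u - d) = 0.560297
Discount per step: exp(-r*dt) = 0.994018
Stock lattice S(k, i) with i counting down-moves:
  k=0: S(0,0) = 45.8700
  k=1: S(1,0) = 47.8580; S(1,1) = 43.9646
  k=2: S(2,0) = 49.9321; S(2,1) = 45.8700; S(2,2) = 42.1384
  k=3: S(3,0) = 52.0961; S(3,1) = 47.8580; S(3,2) = 43.9646; S(3,3) = 40.3880
  k=4: S(4,0) = 54.3539; S(4,1) = 49.9321; S(4,2) = 45.8700; S(4,3) = 42.1384; S(4,4) = 38.7103
Terminal payoffs V(N, i) = max(S_T - K, 0):
  V(4,0) = 3.643931; V(4,1) = 0.000000; V(4,2) = 0.000000; V(4,3) = 0.000000; V(4,4) = 0.000000
Backward induction: V(k, i) = exp(-r*dt) * [p * V(k+1, i) + (1-p) * V(k+1, i+1)]; then take max(V_cont, immediate exercise) for American.
  V(3,0) = exp(-r*dt) * [p*3.643931 + (1-p)*0.000000] = 2.029470; exercise = 1.386123; V(3,0) = max -> 2.029470
  V(3,1) = exp(-r*dt) * [p*0.000000 + (1-p)*0.000000] = 0.000000; exercise = 0.000000; V(3,1) = max -> 0.000000
  V(3,2) = exp(-r*dt) * [p*0.000000 + (1-p)*0.000000] = 0.000000; exercise = 0.000000; V(3,2) = max -> 0.000000
  V(3,3) = exp(-r*dt) * [p*0.000000 + (1-p)*0.000000] = 0.000000; exercise = 0.000000; V(3,3) = max -> 0.000000
  V(2,0) = exp(-r*dt) * [p*2.029470 + (1-p)*0.000000] = 1.130304; exercise = 0.000000; V(2,0) = max -> 1.130304
  V(2,1) = exp(-r*dt) * [p*0.000000 + (1-p)*0.000000] = 0.000000; exercise = 0.000000; V(2,1) = max -> 0.000000
  V(2,2) = exp(-r*dt) * [p*0.000000 + (1-p)*0.000000] = 0.000000; exercise = 0.000000; V(2,2) = max -> 0.000000
  V(1,0) = exp(-r*dt) * [p*1.130304 + (1-p)*0.000000] = 0.629517; exercise = 0.000000; V(1,0) = max -> 0.629517
  V(1,1) = exp(-r*dt) * [p*0.000000 + (1-p)*0.000000] = 0.000000; exercise = 0.000000; V(1,1) = max -> 0.000000
  V(0,0) = exp(-r*dt) * [p*0.629517 + (1-p)*0.000000] = 0.350607; exercise = 0.000000; V(0,0) = max -> 0.350607


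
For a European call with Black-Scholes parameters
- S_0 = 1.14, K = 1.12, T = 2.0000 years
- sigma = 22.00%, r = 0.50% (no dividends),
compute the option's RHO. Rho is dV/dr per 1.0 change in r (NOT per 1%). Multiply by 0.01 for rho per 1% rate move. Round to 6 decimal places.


d1 = 0.2445933046; d2 = -0.0665336791
phi(d1) = 0.3871854602; exp(-qT) = 1.0000000000; exp(-rT) = 0.9900498337
N(d2) = 0.4734764725
Rho = K*T*exp(-rT)*N(d2) = 1.1200 * 2.0000 * 0.9900498337 * 0.4734764725 = 1.050034

Answer: Rho = 1.050034


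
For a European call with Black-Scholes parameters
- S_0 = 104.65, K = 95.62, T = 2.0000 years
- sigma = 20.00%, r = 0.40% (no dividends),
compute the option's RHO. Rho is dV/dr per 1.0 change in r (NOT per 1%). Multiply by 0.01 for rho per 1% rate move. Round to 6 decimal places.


d1 = 0.4887502474; d2 = 0.2059075349
phi(d1) = 0.3540288276; exp(-qT) = 1.0000000000; exp(-rT) = 0.9920319148
N(d2) = 0.5815684302
Rho = K*T*exp(-rT)*N(d2) = 95.6200 * 2.0000 * 0.9920319148 * 0.5815684302 = 110.332943

Answer: Rho = 110.332943


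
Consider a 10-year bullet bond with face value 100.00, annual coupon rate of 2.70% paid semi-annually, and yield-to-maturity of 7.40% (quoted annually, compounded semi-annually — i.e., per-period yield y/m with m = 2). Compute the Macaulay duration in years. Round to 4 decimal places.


Answer: Macaulay duration = 8.5000 years

Derivation:
Coupon per period c = face * coupon_rate / m = 1.350000
Periods per year m = 2; per-period yield y/m = 0.037000
Number of cashflows N = 20
Cashflows (t years, CF_t, discount factor 1/(1+y/m)^(m*t), PV):
  t = 0.5000: CF_t = 1.350000, DF = 0.964320, PV = 1.301832
  t = 1.0000: CF_t = 1.350000, DF = 0.929913, PV = 1.255383
  t = 1.5000: CF_t = 1.350000, DF = 0.896734, PV = 1.210591
  t = 2.0000: CF_t = 1.350000, DF = 0.864739, PV = 1.167397
  t = 2.5000: CF_t = 1.350000, DF = 0.833885, PV = 1.125745
  t = 3.0000: CF_t = 1.350000, DF = 0.804132, PV = 1.085578
  t = 3.5000: CF_t = 1.350000, DF = 0.775441, PV = 1.046845
  t = 4.0000: CF_t = 1.350000, DF = 0.747773, PV = 1.009494
  t = 4.5000: CF_t = 1.350000, DF = 0.721093, PV = 0.973475
  t = 5.0000: CF_t = 1.350000, DF = 0.695364, PV = 0.938742
  t = 5.5000: CF_t = 1.350000, DF = 0.670554, PV = 0.905248
  t = 6.0000: CF_t = 1.350000, DF = 0.646629, PV = 0.872949
  t = 6.5000: CF_t = 1.350000, DF = 0.623557, PV = 0.841802
  t = 7.0000: CF_t = 1.350000, DF = 0.601309, PV = 0.811767
  t = 7.5000: CF_t = 1.350000, DF = 0.579854, PV = 0.782803
  t = 8.0000: CF_t = 1.350000, DF = 0.559165, PV = 0.754873
  t = 8.5000: CF_t = 1.350000, DF = 0.539214, PV = 0.727939
  t = 9.0000: CF_t = 1.350000, DF = 0.519975, PV = 0.701966
  t = 9.5000: CF_t = 1.350000, DF = 0.501422, PV = 0.676920
  t = 10.0000: CF_t = 101.350000, DF = 0.483532, PV = 49.005929
Price P = sum_t PV_t = 67.197278
Macaulay numerator sum_t t * PV_t:
  t * PV_t at t = 0.5000: 0.650916
  t * PV_t at t = 1.0000: 1.255383
  t * PV_t at t = 1.5000: 1.815887
  t * PV_t at t = 2.0000: 2.334795
  t * PV_t at t = 2.5000: 2.814362
  t * PV_t at t = 3.0000: 3.256735
  t * PV_t at t = 3.5000: 3.663958
  t * PV_t at t = 4.0000: 4.037976
  t * PV_t at t = 4.5000: 4.380639
  t * PV_t at t = 5.0000: 4.693710
  t * PV_t at t = 5.5000: 4.978863
  t * PV_t at t = 6.0000: 5.237692
  t * PV_t at t = 6.5000: 5.471713
  t * PV_t at t = 7.0000: 5.682366
  t * PV_t at t = 7.5000: 5.871022
  t * PV_t at t = 8.0000: 6.038981
  t * PV_t at t = 8.5000: 6.187480
  t * PV_t at t = 9.0000: 6.317695
  t * PV_t at t = 9.5000: 6.430741
  t * PV_t at t = 10.0000: 490.059289
Macaulay duration D = (sum_t t * PV_t) / P = 571.180202 / 67.197278 = 8.500050


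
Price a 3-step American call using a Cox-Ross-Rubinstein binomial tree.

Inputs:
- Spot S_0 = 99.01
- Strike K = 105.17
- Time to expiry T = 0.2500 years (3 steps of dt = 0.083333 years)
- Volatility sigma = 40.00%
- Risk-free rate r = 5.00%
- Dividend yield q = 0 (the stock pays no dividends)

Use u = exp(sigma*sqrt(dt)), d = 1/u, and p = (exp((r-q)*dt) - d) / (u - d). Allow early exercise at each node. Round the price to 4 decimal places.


dt = T/N = 0.083333
u = exp(sigma*sqrt(dt)) = 1.122401; d = 1/u = 0.890947
p = (exp((r-q)*dt) - d) / (u - d) = 0.489204
Discount per step: exp(-r*dt) = 0.995842
Stock lattice S(k, i) with i counting down-moves:
  k=0: S(0,0) = 99.0100
  k=1: S(1,0) = 111.1289; S(1,1) = 88.2127
  k=2: S(2,0) = 124.7312; S(2,1) = 99.0100; S(2,2) = 78.5929
  k=3: S(3,0) = 139.9984; S(3,1) = 111.1289; S(3,2) = 88.2127; S(3,3) = 70.0221
Terminal payoffs V(N, i) = max(S_T - K, 0):
  V(3,0) = 34.828403; V(3,1) = 5.958913; V(3,2) = 0.000000; V(3,3) = 0.000000
Backward induction: V(k, i) = exp(-r*dt) * [p * V(k+1, i) + (1-p) * V(k+1, i+1)]; then take max(V_cont, immediate exercise) for American.
  V(2,0) = exp(-r*dt) * [p*34.828403 + (1-p)*5.958913] = 19.998489; exercise = 19.561193; V(2,0) = max -> 19.998489
  V(2,1) = exp(-r*dt) * [p*5.958913 + (1-p)*0.000000] = 2.903005; exercise = 0.000000; V(2,1) = max -> 2.903005
  V(2,2) = exp(-r*dt) * [p*0.000000 + (1-p)*0.000000] = 0.000000; exercise = 0.000000; V(2,2) = max -> 0.000000
  V(1,0) = exp(-r*dt) * [p*19.998489 + (1-p)*2.903005] = 11.219343; exercise = 5.958913; V(1,0) = max -> 11.219343
  V(1,1) = exp(-r*dt) * [p*2.903005 + (1-p)*0.000000] = 1.414257; exercise = 0.000000; V(1,1) = max -> 1.414257
  V(0,0) = exp(-r*dt) * [p*11.219343 + (1-p)*1.414257] = 6.185122; exercise = 0.000000; V(0,0) = max -> 6.185122

Answer: Price = V(0,0) = 6.1851


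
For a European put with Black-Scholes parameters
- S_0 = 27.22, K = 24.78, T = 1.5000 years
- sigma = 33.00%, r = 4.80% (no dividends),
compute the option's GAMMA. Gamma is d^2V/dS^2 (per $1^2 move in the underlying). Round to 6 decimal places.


Answer: Gamma = 0.030059

Derivation:
d1 = 0.6125954160; d2 = 0.2084296085
phi(d1) = 0.3306896009; exp(-qT) = 1.0000000000; exp(-rT) = 0.9305308958
Gamma = exp(-qT) * phi(d1) / (S * sigma * sqrt(T)) = 1.0000000000 * 0.3306896009 / (27.2200 * 0.3300 * 1.2247448714) = 0.030059


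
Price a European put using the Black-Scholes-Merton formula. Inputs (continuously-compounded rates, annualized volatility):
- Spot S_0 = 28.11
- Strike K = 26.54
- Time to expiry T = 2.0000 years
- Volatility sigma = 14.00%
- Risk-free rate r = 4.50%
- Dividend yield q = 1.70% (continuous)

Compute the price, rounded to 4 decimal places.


d1 = (ln(S/K) + (r - q + 0.5*sigma^2) * T) / (sigma * sqrt(T)) = 0.67211690
d2 = d1 - sigma * sqrt(T) = 0.47412700
exp(-rT) = 0.91393119; exp(-qT) = 0.96657150
P = K * exp(-rT) * N(-d2) - S_0 * exp(-qT) * N(-d1)
N(-d1) = 0.25075464; N(-d2) = 0.31770467
P = 26.5400 * 0.91393119 * 0.31770467 - 28.1100 * 0.96657150 * 0.25075464 = 0.8931

Answer: Price = 0.8931


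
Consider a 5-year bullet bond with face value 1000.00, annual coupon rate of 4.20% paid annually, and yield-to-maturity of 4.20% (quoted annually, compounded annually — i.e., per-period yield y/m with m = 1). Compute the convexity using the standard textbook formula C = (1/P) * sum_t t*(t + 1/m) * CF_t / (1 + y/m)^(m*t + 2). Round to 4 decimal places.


Answer: Convexity = 24.7923

Derivation:
Coupon per period c = face * coupon_rate / m = 42.000000
Periods per year m = 1; per-period yield y/m = 0.042000
Number of cashflows N = 5
Cashflows (t years, CF_t, discount factor 1/(1+y/m)^(m*t), PV):
  t = 1.0000: CF_t = 42.000000, DF = 0.959693, PV = 40.307102
  t = 2.0000: CF_t = 42.000000, DF = 0.921010, PV = 38.682439
  t = 3.0000: CF_t = 42.000000, DF = 0.883887, PV = 37.123262
  t = 4.0000: CF_t = 42.000000, DF = 0.848260, PV = 35.626931
  t = 5.0000: CF_t = 1042.000000, DF = 0.814069, PV = 848.260266
Price P = sum_t PV_t = 1000.000000
Convexity numerator sum_t t*(t + 1/m) * CF_t / (1+y/m)^(m*t + 2):
  t = 1.0000: term = 74.246525
  t = 2.0000: term = 213.761587
  t = 3.0000: term = 410.290954
  t = 4.0000: term = 656.255524
  t = 5.0000: term = 23437.697296
Convexity = (1/P) * sum = 24792.251886 / 1000.000000 = 24.792252


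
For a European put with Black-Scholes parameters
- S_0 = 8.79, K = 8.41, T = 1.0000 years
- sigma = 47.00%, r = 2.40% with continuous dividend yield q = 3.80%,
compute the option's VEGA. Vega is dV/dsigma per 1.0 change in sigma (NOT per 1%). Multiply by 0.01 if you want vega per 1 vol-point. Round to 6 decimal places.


Answer: Vega = 3.228132

Derivation:
d1 = 0.2992409313; d2 = -0.1707590687
phi(d1) = 0.3814745653; exp(-qT) = 0.9627129409; exp(-rT) = 0.9762857098
Vega = S * exp(-qT) * phi(d1) * sqrt(T) = 8.7900 * 0.9627129409 * 0.3814745653 * 1.0000000000 = 3.228132


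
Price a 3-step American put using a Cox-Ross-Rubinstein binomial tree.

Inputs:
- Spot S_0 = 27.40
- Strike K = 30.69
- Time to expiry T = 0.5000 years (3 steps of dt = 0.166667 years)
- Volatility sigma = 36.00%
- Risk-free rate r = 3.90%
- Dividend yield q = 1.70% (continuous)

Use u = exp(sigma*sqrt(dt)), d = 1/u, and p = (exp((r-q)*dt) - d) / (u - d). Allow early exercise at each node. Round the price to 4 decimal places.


Answer: Price = V(0,0) = 4.5895

Derivation:
dt = T/N = 0.166667
u = exp(sigma*sqrt(dt)) = 1.158319; d = 1/u = 0.863320
p = (exp((r-q)*dt) - d) / (u - d) = 0.475776
Discount per step: exp(-r*dt) = 0.993521
Stock lattice S(k, i) with i counting down-moves:
  k=0: S(0,0) = 27.4000
  k=1: S(1,0) = 31.7379; S(1,1) = 23.6550
  k=2: S(2,0) = 36.7626; S(2,1) = 27.4000; S(2,2) = 20.4218
  k=3: S(3,0) = 42.5828; S(3,1) = 31.7379; S(3,2) = 23.6550; S(3,3) = 17.6306
Terminal payoffs V(N, i) = max(K - S_T, 0):
  V(3,0) = 0.000000; V(3,1) = 0.000000; V(3,2) = 7.035021; V(3,3) = 13.059421
Backward induction: V(k, i) = exp(-r*dt) * [p * V(k+1, i) + (1-p) * V(k+1, i+1)]; then take max(V_cont, immediate exercise) for American.
  V(2,0) = exp(-r*dt) * [p*0.000000 + (1-p)*0.000000] = 0.000000; exercise = 0.000000; V(2,0) = max -> 0.000000
  V(2,1) = exp(-r*dt) * [p*0.000000 + (1-p)*7.035021] = 3.664034; exercise = 3.290000; V(2,1) = max -> 3.664034
  V(2,2) = exp(-r*dt) * [p*7.035021 + (1-p)*13.059421] = 10.127116; exercise = 10.268174; V(2,2) = max -> 10.268174
  V(1,0) = exp(-r*dt) * [p*0.000000 + (1-p)*3.664034] = 1.908330; exercise = 0.000000; V(1,0) = max -> 1.908330
  V(1,1) = exp(-r*dt) * [p*3.664034 + (1-p)*10.268174] = 7.079914; exercise = 7.035021; V(1,1) = max -> 7.079914
  V(0,0) = exp(-r*dt) * [p*1.908330 + (1-p)*7.079914] = 4.589470; exercise = 3.290000; V(0,0) = max -> 4.589470


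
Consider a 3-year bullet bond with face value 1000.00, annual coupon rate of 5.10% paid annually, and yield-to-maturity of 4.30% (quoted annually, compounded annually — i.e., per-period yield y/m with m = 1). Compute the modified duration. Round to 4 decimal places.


Answer: Modified duration = 2.7406

Derivation:
Coupon per period c = face * coupon_rate / m = 51.000000
Periods per year m = 1; per-period yield y/m = 0.043000
Number of cashflows N = 3
Cashflows (t years, CF_t, discount factor 1/(1+y/m)^(m*t), PV):
  t = 1.0000: CF_t = 51.000000, DF = 0.958773, PV = 48.897411
  t = 2.0000: CF_t = 51.000000, DF = 0.919245, PV = 46.881507
  t = 3.0000: CF_t = 1051.000000, DF = 0.881347, PV = 926.296004
Price P = sum_t PV_t = 1022.074922
First compute Macaulay numerator sum_t t * PV_t:
  t * PV_t at t = 1.0000: 48.897411
  t * PV_t at t = 2.0000: 93.763013
  t * PV_t at t = 3.0000: 2778.888013
Macaulay duration D = 2921.548438 / 1022.074922 = 2.858448
Modified duration = D / (1 + y/m) = 2.858448 / (1 + 0.043000) = 2.740603


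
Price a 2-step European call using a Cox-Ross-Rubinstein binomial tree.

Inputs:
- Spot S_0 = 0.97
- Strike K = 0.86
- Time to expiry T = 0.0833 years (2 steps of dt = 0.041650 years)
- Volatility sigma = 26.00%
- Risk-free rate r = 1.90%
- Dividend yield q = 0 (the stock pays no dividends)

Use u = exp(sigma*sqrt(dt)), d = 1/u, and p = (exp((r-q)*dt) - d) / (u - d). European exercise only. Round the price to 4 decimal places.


Answer: Price = V(0,0) = 0.1114

Derivation:
dt = T/N = 0.041650
u = exp(sigma*sqrt(dt)) = 1.054495; d = 1/u = 0.948322
p = (exp((r-q)*dt) - d) / (u - d) = 0.494194
Discount per step: exp(-r*dt) = 0.999209
Stock lattice S(k, i) with i counting down-moves:
  k=0: S(0,0) = 0.9700
  k=1: S(1,0) = 1.0229; S(1,1) = 0.9199
  k=2: S(2,0) = 1.0786; S(2,1) = 0.9700; S(2,2) = 0.8723
Terminal payoffs V(N, i) = max(S_T - K, 0):
  V(2,0) = 0.218600; V(2,1) = 0.110000; V(2,2) = 0.012334
Backward induction: V(k, i) = exp(-r*dt) * [p * V(k+1, i) + (1-p) * V(k+1, i+1)].
  V(1,0) = exp(-r*dt) * [p*0.218600 + (1-p)*0.110000] = 0.163540
  V(1,1) = exp(-r*dt) * [p*0.110000 + (1-p)*0.012334] = 0.060552
  V(0,0) = exp(-r*dt) * [p*0.163540 + (1-p)*0.060552] = 0.111360


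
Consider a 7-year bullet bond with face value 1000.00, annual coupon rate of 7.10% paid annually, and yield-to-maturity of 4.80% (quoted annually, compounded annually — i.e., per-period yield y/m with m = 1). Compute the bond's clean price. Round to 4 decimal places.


Coupon per period c = face * coupon_rate / m = 71.000000
Periods per year m = 1; per-period yield y/m = 0.048000
Number of cashflows N = 7
Cashflows (t years, CF_t, discount factor 1/(1+y/m)^(m*t), PV):
  t = 1.0000: CF_t = 71.000000, DF = 0.954198, PV = 67.748092
  t = 2.0000: CF_t = 71.000000, DF = 0.910495, PV = 64.645126
  t = 3.0000: CF_t = 71.000000, DF = 0.868793, PV = 61.684280
  t = 4.0000: CF_t = 71.000000, DF = 0.829001, PV = 58.859046
  t = 5.0000: CF_t = 71.000000, DF = 0.791031, PV = 56.163212
  t = 6.0000: CF_t = 71.000000, DF = 0.754801, PV = 53.590851
  t = 7.0000: CF_t = 1071.000000, DF = 0.720230, PV = 771.366000
Price P = sum_t PV_t = 1134.056606

Answer: Price = 1134.0566


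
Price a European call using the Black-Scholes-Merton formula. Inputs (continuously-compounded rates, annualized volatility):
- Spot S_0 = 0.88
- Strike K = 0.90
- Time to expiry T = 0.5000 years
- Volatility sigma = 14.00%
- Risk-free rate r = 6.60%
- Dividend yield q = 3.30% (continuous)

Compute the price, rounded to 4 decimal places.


d1 = (ln(S/K) + (r - q + 0.5*sigma^2) * T) / (sigma * sqrt(T)) = -0.01083748
d2 = d1 - sigma * sqrt(T) = -0.10983243
exp(-rT) = 0.96753856; exp(-qT) = 0.98363538
C = S_0 * exp(-qT) * N(d1) - K * exp(-rT) * N(d2)
N(d1) = 0.49567656; N(d2) = 0.45627114
C = 0.8800 * 0.98363538 * 0.49567656 - 0.9000 * 0.96753856 * 0.45627114 = 0.0317

Answer: Price = 0.0317


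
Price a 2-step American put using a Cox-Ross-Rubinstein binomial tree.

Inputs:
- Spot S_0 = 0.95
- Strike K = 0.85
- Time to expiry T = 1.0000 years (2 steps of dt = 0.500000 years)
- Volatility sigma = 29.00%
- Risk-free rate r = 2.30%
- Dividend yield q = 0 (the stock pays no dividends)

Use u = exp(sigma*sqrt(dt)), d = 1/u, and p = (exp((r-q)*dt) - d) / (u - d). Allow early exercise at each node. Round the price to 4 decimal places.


dt = T/N = 0.500000
u = exp(sigma*sqrt(dt)) = 1.227600; d = 1/u = 0.814598
p = (exp((r-q)*dt) - d) / (u - d) = 0.476919
Discount per step: exp(-r*dt) = 0.988566
Stock lattice S(k, i) with i counting down-moves:
  k=0: S(0,0) = 0.9500
  k=1: S(1,0) = 1.1662; S(1,1) = 0.7739
  k=2: S(2,0) = 1.4317; S(2,1) = 0.9500; S(2,2) = 0.6304
Terminal payoffs V(N, i) = max(K - S_T, 0):
  V(2,0) = 0.000000; V(2,1) = 0.000000; V(2,2) = 0.219609
Backward induction: V(k, i) = exp(-r*dt) * [p * V(k+1, i) + (1-p) * V(k+1, i+1)]; then take max(V_cont, immediate exercise) for American.
  V(1,0) = exp(-r*dt) * [p*0.000000 + (1-p)*0.000000] = 0.000000; exercise = 0.000000; V(1,0) = max -> 0.000000
  V(1,1) = exp(-r*dt) * [p*0.000000 + (1-p)*0.219609] = 0.113560; exercise = 0.076132; V(1,1) = max -> 0.113560
  V(0,0) = exp(-r*dt) * [p*0.000000 + (1-p)*0.113560] = 0.058722; exercise = 0.000000; V(0,0) = max -> 0.058722

Answer: Price = V(0,0) = 0.0587


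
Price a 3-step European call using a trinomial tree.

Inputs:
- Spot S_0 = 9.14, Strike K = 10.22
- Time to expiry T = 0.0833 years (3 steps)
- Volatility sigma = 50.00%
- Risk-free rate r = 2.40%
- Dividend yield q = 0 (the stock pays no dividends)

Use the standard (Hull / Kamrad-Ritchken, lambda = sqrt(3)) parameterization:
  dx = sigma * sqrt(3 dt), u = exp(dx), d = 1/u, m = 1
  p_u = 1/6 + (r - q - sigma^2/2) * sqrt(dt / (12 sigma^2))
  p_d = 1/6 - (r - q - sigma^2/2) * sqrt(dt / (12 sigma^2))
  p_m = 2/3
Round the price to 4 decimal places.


Answer: Price = V(0,0) = 0.1874

Derivation:
dt = T/N = 0.027767; dx = sigma*sqrt(3*dt) = 0.144309
u = exp(dx) = 1.155241; d = 1/u = 0.865620
p_u = 0.156950, p_m = 0.666667, p_d = 0.176383
Discount per step: exp(-r*dt) = 0.999334
Stock lattice S(k, j) with j the centered position index:
  k=0: S(0,+0) = 9.1400
  k=1: S(1,-1) = 7.9118; S(1,+0) = 9.1400; S(1,+1) = 10.5589
  k=2: S(2,-2) = 6.8486; S(2,-1) = 7.9118; S(2,+0) = 9.1400; S(2,+1) = 10.5589; S(2,+2) = 12.1981
  k=3: S(3,-3) = 5.9283; S(3,-2) = 6.8486; S(3,-1) = 7.9118; S(3,+0) = 9.1400; S(3,+1) = 10.5589; S(3,+2) = 12.1981; S(3,+3) = 14.0917
Terminal payoffs V(N, j) = max(S_T - K, 0):
  V(3,-3) = 0.000000; V(3,-2) = 0.000000; V(3,-1) = 0.000000; V(3,+0) = 0.000000; V(3,+1) = 0.338900; V(3,+2) = 1.978070; V(3,+3) = 3.871707
Backward induction: V(k, j) = exp(-r*dt) * [p_u * V(k+1, j+1) + p_m * V(k+1, j) + p_d * V(k+1, j-1)]
  V(2,-2) = exp(-r*dt) * [p_u*0.000000 + p_m*0.000000 + p_d*0.000000] = 0.000000
  V(2,-1) = exp(-r*dt) * [p_u*0.000000 + p_m*0.000000 + p_d*0.000000] = 0.000000
  V(2,+0) = exp(-r*dt) * [p_u*0.338900 + p_m*0.000000 + p_d*0.000000] = 0.053155
  V(2,+1) = exp(-r*dt) * [p_u*1.978070 + p_m*0.338900 + p_d*0.000000] = 0.536034
  V(2,+2) = exp(-r*dt) * [p_u*3.871707 + p_m*1.978070 + p_d*0.338900] = 1.984831
  V(1,-1) = exp(-r*dt) * [p_u*0.053155 + p_m*0.000000 + p_d*0.000000] = 0.008337
  V(1,+0) = exp(-r*dt) * [p_u*0.536034 + p_m*0.053155 + p_d*0.000000] = 0.119487
  V(1,+1) = exp(-r*dt) * [p_u*1.984831 + p_m*0.536034 + p_d*0.053155] = 0.677799
  V(0,+0) = exp(-r*dt) * [p_u*0.677799 + p_m*0.119487 + p_d*0.008337] = 0.187384


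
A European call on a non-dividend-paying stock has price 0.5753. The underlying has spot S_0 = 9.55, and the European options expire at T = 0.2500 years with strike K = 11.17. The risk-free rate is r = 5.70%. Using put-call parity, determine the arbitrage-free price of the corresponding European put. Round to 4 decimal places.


Put-call parity: C - P = S_0 * exp(-qT) - K * exp(-rT).
S_0 * exp(-qT) = 9.5500 * 1.00000000 = 9.55000000
K * exp(-rT) = 11.1700 * 0.98585105 = 11.01195624
P = C - S*exp(-qT) + K*exp(-rT)
P = 0.5753 - 9.55000000 + 11.01195624 = 2.0373

Answer: Put price = 2.0373


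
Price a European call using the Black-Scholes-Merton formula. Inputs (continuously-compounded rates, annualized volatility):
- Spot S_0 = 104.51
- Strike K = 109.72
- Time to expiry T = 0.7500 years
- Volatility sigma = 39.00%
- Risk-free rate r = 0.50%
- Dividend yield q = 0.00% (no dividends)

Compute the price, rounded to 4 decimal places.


Answer: Price = 12.0627

Derivation:
d1 = (ln(S/K) + (r - q + 0.5*sigma^2) * T) / (sigma * sqrt(T)) = 0.03593959
d2 = d1 - sigma * sqrt(T) = -0.30181031
exp(-rT) = 0.99625702; exp(-qT) = 1.00000000
C = S_0 * exp(-qT) * N(d1) - K * exp(-rT) * N(d2)
N(d1) = 0.51433474; N(d2) = 0.38139833
C = 104.5100 * 1.00000000 * 0.51433474 - 109.7200 * 0.99625702 * 0.38139833 = 12.0627


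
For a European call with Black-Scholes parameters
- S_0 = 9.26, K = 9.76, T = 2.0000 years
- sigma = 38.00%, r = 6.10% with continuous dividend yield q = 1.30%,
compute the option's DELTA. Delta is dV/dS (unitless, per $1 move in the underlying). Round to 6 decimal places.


d1 = 0.3494812896; d2 = -0.1879198641
phi(d1) = 0.3753084270; exp(-qT) = 0.9743350896; exp(-rT) = 0.8851483685
N(d1) = 0.6366359924
Delta = exp(-qT) * N(d1) = 0.9743350896 * 0.6366359924 = 0.620297

Answer: Delta = 0.620297


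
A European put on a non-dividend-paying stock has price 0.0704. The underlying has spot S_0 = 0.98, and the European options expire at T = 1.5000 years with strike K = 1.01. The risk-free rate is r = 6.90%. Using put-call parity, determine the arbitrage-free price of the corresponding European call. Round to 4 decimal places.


Put-call parity: C - P = S_0 * exp(-qT) - K * exp(-rT).
S_0 * exp(-qT) = 0.9800 * 1.00000000 = 0.98000000
K * exp(-rT) = 1.0100 * 0.90167602 = 0.91069278
C = P + S*exp(-qT) - K*exp(-rT)
C = 0.0704 + 0.98000000 - 0.91069278 = 0.1397

Answer: Call price = 0.1397


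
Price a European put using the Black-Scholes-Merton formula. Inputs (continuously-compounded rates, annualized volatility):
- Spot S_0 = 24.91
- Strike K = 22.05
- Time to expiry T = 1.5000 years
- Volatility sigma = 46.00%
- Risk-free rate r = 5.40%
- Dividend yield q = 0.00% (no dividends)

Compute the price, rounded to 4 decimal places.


Answer: Price = 3.0426

Derivation:
d1 = (ln(S/K) + (r - q + 0.5*sigma^2) * T) / (sigma * sqrt(T)) = 0.64193800
d2 = d1 - sigma * sqrt(T) = 0.07855536
exp(-rT) = 0.92219369; exp(-qT) = 1.00000000
P = K * exp(-rT) * N(-d2) - S_0 * exp(-qT) * N(-d1)
N(-d1) = 0.26045672; N(-d2) = 0.46869315
P = 22.0500 * 0.92219369 * 0.46869315 - 24.9100 * 1.00000000 * 0.26045672 = 3.0426
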